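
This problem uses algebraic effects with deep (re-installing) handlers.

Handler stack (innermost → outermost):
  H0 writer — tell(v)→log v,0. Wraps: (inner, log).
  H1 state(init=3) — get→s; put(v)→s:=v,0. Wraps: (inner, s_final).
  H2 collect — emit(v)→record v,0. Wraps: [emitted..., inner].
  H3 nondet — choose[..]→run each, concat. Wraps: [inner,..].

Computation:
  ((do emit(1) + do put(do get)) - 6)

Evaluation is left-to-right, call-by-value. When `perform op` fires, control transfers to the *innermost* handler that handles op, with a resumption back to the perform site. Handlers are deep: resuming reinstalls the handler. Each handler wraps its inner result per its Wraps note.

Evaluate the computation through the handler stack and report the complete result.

Evaluation trace:
emit(1) @ H2 ⇒ out+=1
get @ H1 ⇒ 3
put(3) @ H1 ⇒ s:=3
H0 returns (-6, ())
H1 returns ((-6, ()), 3)
H2 returns [1, ((-6, ()), 3)]
H3 returns [[1, ((-6, ()), 3)]]
= [[1, ((-6, ()), 3)]]

Answer: [[1, ((-6, ()), 3)]]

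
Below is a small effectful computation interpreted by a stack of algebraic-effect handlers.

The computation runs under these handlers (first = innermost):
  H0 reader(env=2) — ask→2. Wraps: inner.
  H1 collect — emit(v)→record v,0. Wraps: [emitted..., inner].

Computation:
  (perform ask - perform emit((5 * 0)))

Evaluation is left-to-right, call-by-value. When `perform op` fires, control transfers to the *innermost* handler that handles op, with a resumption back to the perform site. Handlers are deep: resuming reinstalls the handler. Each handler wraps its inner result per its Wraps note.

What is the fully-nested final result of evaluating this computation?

Step-by-step:
ask @ H0 ⇒ 2
emit(0) @ H1 ⇒ out+=0
H0 returns 2
H1 returns [0, 2]
= [0, 2]

Answer: [0, 2]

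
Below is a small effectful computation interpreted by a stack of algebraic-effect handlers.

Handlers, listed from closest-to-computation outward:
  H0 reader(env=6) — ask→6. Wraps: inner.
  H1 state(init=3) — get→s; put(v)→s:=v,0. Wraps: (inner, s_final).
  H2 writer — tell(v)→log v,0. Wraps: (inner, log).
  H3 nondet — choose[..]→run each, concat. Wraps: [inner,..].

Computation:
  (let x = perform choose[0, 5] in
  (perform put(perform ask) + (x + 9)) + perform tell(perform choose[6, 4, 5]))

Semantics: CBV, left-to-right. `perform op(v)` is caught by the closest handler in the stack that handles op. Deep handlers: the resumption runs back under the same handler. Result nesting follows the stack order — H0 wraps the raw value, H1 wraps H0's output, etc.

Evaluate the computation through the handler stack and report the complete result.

Answer: [((9, 6), (6)), ((9, 6), (4)), ((9, 6), (5)), ((14, 6), (6)), ((14, 6), (4)), ((14, 6), (5))]

Step-by-step:
choose[0, 5] @ H3
  branch[0] choose=0:
    ask @ H0 ⇒ 6
    put(6) @ H1 ⇒ s:=6
    choose[6, 4, 5] @ H3
      branch[0] choose=6:
        tell(6) @ H2 ⇒ log+=6
        H0 returns 9
        H1 returns (9, 6)
        H2 returns ((9, 6), (6))
        H3 returns [((9, 6), (6))]
      branch[1] choose=4:
        tell(4) @ H2 ⇒ log+=4
        H0 returns 9
        H1 returns (9, 6)
        H2 returns ((9, 6), (4))
        H3 returns [((9, 6), (4))]
      branch[2] choose=5:
        tell(5) @ H2 ⇒ log+=5
        H0 returns 9
        H1 returns (9, 6)
        H2 returns ((9, 6), (5))
        H3 returns [((9, 6), (5))]
  branch[1] choose=5:
    ask @ H0 ⇒ 6
    put(6) @ H1 ⇒ s:=6
    choose[6, 4, 5] @ H3
      branch[0] choose=6:
        tell(6) @ H2 ⇒ log+=6
        H0 returns 14
        H1 returns (14, 6)
        H2 returns ((14, 6), (6))
        H3 returns [((14, 6), (6))]
      branch[1] choose=4:
        tell(4) @ H2 ⇒ log+=4
        H0 returns 14
        H1 returns (14, 6)
        H2 returns ((14, 6), (4))
        H3 returns [((14, 6), (4))]
      branch[2] choose=5:
        tell(5) @ H2 ⇒ log+=5
        H0 returns 14
        H1 returns (14, 6)
        H2 returns ((14, 6), (5))
        H3 returns [((14, 6), (5))]
= [((9, 6), (6)), ((9, 6), (4)), ((9, 6), (5)), ((14, 6), (6)), ((14, 6), (4)), ((14, 6), (5))]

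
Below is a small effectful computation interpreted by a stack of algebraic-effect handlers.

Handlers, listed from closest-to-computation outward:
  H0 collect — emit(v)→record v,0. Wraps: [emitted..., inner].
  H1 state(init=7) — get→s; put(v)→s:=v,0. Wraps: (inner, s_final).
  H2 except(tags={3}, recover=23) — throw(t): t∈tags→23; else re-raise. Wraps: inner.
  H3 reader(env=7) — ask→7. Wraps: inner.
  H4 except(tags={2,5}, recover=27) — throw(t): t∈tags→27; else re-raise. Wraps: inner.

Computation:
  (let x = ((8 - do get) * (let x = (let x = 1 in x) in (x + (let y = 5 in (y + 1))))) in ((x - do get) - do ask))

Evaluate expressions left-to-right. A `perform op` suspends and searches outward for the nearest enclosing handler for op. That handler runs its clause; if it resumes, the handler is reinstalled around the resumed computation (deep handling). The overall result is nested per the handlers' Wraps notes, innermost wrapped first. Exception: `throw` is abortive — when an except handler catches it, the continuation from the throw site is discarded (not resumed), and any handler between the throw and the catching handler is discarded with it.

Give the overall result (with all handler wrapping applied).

Step-by-step:
get @ H1 ⇒ 7
get @ H1 ⇒ 7
ask @ H3 ⇒ 7
H0 returns [-7]
H1 returns ([-7], 7)
H2 returns ([-7], 7)
H3 returns ([-7], 7)
H4 returns ([-7], 7)
= ([-7], 7)

Answer: ([-7], 7)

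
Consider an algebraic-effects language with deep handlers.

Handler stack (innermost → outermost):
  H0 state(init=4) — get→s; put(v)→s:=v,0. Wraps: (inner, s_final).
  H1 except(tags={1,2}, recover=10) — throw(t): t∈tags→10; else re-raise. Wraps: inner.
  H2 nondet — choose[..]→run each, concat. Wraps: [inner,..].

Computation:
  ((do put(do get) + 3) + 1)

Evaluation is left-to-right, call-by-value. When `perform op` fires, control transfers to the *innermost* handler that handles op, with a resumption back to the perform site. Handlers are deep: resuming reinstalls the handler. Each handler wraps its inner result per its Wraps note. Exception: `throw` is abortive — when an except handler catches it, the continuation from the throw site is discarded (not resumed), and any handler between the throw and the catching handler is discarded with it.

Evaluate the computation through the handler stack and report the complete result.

Answer: [(4, 4)]

Step-by-step:
get @ H0 ⇒ 4
put(4) @ H0 ⇒ s:=4
H0 returns (4, 4)
H1 returns (4, 4)
H2 returns [(4, 4)]
= [(4, 4)]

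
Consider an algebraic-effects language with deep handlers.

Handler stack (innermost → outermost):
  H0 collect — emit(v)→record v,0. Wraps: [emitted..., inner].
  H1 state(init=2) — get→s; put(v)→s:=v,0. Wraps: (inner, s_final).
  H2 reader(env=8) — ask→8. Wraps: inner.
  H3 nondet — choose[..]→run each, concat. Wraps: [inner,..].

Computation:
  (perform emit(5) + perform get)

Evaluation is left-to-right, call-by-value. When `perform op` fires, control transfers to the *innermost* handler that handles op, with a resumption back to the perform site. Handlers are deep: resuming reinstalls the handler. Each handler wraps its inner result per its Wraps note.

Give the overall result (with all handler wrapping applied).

Evaluation trace:
emit(5) @ H0 ⇒ out+=5
get @ H1 ⇒ 2
H0 returns [5, 2]
H1 returns ([5, 2], 2)
H2 returns ([5, 2], 2)
H3 returns [([5, 2], 2)]
= [([5, 2], 2)]

Answer: [([5, 2], 2)]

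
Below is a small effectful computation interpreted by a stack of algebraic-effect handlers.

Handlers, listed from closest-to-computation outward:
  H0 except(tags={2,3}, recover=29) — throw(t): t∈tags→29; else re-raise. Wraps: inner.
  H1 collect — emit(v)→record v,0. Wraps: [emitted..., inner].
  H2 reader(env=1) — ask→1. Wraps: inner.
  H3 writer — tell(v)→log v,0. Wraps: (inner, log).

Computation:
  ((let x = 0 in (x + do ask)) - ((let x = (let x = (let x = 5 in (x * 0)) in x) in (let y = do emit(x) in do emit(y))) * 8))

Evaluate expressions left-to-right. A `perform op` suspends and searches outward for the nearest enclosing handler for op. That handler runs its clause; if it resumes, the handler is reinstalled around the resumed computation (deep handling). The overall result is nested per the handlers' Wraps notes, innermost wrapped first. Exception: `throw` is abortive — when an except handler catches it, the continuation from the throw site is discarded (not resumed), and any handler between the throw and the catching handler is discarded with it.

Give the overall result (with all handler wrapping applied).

Working:
ask @ H2 ⇒ 1
emit(0) @ H1 ⇒ out+=0
emit(0) @ H1 ⇒ out+=0
H0 returns 1
H1 returns [0, 0, 1]
H2 returns [0, 0, 1]
H3 returns ([0, 0, 1], ())
= ([0, 0, 1], ())

Answer: ([0, 0, 1], ())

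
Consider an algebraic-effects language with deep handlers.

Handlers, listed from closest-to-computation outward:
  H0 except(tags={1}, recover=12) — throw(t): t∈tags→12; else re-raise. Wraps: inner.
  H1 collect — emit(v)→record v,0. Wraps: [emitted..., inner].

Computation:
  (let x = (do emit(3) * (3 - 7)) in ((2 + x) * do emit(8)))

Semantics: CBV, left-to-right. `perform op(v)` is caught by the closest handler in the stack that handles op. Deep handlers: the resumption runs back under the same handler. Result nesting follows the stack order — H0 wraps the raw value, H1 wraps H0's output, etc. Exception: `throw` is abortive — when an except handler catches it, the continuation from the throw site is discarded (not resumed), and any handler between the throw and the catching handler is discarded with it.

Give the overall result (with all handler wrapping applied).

Working:
emit(3) @ H1 ⇒ out+=3
emit(8) @ H1 ⇒ out+=8
H0 returns 0
H1 returns [3, 8, 0]
= [3, 8, 0]

Answer: [3, 8, 0]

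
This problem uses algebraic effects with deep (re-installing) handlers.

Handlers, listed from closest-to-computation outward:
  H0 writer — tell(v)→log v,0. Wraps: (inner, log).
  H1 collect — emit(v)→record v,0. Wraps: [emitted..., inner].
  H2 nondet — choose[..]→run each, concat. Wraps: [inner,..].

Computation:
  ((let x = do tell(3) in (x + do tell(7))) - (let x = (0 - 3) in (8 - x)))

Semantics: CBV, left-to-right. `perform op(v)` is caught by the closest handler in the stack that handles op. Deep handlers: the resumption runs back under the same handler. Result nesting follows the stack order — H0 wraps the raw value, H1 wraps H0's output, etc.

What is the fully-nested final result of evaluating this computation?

Answer: [[(-11, (3, 7))]]

Working:
tell(3) @ H0 ⇒ log+=3
tell(7) @ H0 ⇒ log+=7
H0 returns (-11, (3, 7))
H1 returns [(-11, (3, 7))]
H2 returns [[(-11, (3, 7))]]
= [[(-11, (3, 7))]]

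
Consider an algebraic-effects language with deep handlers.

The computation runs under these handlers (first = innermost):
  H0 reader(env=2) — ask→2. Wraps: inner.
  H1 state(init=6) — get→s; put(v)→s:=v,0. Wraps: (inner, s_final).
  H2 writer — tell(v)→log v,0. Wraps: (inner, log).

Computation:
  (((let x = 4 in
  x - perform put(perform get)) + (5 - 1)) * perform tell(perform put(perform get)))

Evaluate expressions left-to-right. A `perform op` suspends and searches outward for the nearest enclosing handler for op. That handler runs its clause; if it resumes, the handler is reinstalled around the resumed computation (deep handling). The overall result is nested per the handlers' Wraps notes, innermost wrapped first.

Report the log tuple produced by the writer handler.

Answer: (0)

Step-by-step:
get @ H1 ⇒ 6
put(6) @ H1 ⇒ s:=6
get @ H1 ⇒ 6
put(6) @ H1 ⇒ s:=6
tell(0) @ H2 ⇒ log+=0
H0 returns 0
H1 returns (0, 6)
H2 returns ((0, 6), (0))
= ((0, 6), (0))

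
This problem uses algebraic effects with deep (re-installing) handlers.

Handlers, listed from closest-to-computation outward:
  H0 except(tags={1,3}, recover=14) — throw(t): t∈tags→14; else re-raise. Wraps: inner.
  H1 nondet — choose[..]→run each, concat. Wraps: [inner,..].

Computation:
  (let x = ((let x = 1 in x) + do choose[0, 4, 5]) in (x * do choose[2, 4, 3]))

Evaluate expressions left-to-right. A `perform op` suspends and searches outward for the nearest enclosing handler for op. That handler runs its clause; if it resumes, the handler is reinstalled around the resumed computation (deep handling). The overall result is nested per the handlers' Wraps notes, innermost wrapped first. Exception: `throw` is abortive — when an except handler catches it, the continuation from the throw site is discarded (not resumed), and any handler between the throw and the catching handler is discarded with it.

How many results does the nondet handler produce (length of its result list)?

Answer: 9

Evaluation trace:
choose[0, 4, 5] @ H1
  branch[0] choose=0:
    choose[2, 4, 3] @ H1
      branch[0] choose=2:
        H0 returns 2
        H1 returns [2]
      branch[1] choose=4:
        H0 returns 4
        H1 returns [4]
      branch[2] choose=3:
        H0 returns 3
        H1 returns [3]
  branch[1] choose=4:
    choose[2, 4, 3] @ H1
      branch[0] choose=2:
        H0 returns 10
        H1 returns [10]
      branch[1] choose=4:
        H0 returns 20
        H1 returns [20]
      branch[2] choose=3:
        H0 returns 15
        H1 returns [15]
  branch[2] choose=5:
    choose[2, 4, 3] @ H1
      branch[0] choose=2:
        H0 returns 12
        H1 returns [12]
      branch[1] choose=4:
        H0 returns 24
        H1 returns [24]
      branch[2] choose=3:
        H0 returns 18
        H1 returns [18]
= [2, 4, 3, 10, 20, 15, 12, 24, 18]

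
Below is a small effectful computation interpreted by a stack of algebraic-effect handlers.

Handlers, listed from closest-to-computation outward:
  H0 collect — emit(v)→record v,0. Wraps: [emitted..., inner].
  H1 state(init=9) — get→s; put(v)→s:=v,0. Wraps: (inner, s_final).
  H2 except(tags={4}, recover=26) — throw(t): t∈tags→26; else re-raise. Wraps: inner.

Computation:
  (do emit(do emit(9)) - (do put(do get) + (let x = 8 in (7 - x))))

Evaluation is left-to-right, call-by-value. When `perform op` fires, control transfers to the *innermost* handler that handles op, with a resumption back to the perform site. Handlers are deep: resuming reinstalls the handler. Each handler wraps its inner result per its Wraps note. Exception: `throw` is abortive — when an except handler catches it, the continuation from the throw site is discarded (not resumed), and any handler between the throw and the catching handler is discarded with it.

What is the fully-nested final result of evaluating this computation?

Evaluation trace:
emit(9) @ H0 ⇒ out+=9
emit(0) @ H0 ⇒ out+=0
get @ H1 ⇒ 9
put(9) @ H1 ⇒ s:=9
H0 returns [9, 0, 1]
H1 returns ([9, 0, 1], 9)
H2 returns ([9, 0, 1], 9)
= ([9, 0, 1], 9)

Answer: ([9, 0, 1], 9)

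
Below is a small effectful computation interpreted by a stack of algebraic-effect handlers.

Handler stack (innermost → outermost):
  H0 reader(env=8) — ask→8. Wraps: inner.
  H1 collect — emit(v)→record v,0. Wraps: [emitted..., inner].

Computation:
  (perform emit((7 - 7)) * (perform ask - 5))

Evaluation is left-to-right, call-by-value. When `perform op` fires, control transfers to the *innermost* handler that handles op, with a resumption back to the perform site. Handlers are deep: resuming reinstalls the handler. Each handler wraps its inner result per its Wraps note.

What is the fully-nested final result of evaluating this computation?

Step-by-step:
emit(0) @ H1 ⇒ out+=0
ask @ H0 ⇒ 8
H0 returns 0
H1 returns [0, 0]
= [0, 0]

Answer: [0, 0]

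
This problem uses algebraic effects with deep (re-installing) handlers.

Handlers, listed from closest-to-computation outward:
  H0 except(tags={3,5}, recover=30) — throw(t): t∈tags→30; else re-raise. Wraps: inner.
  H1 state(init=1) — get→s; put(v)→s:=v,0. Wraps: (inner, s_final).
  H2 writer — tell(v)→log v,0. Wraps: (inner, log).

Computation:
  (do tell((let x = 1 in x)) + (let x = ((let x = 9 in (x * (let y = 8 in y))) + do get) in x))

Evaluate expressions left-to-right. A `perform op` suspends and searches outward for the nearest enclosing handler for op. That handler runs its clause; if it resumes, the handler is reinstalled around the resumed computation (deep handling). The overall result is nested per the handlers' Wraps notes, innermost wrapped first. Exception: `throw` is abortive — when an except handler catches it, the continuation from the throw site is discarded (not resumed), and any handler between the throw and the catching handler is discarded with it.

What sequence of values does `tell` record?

Answer: (1)

Working:
tell(1) @ H2 ⇒ log+=1
get @ H1 ⇒ 1
H0 returns 73
H1 returns (73, 1)
H2 returns ((73, 1), (1))
= ((73, 1), (1))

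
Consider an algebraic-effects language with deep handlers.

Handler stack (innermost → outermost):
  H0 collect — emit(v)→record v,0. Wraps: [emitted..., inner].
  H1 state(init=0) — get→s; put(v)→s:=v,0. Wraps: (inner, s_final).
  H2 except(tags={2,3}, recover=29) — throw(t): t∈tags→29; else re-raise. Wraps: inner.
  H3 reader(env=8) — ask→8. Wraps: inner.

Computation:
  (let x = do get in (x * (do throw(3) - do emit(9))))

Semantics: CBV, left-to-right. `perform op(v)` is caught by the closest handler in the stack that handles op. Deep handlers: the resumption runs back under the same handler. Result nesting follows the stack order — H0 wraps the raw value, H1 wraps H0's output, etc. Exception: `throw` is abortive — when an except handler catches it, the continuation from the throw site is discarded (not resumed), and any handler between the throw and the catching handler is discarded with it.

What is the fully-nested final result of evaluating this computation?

Step-by-step:
get @ H1 ⇒ 0
throw(3) @ H2 caught ⇒ 29
H3 returns 29
= 29

Answer: 29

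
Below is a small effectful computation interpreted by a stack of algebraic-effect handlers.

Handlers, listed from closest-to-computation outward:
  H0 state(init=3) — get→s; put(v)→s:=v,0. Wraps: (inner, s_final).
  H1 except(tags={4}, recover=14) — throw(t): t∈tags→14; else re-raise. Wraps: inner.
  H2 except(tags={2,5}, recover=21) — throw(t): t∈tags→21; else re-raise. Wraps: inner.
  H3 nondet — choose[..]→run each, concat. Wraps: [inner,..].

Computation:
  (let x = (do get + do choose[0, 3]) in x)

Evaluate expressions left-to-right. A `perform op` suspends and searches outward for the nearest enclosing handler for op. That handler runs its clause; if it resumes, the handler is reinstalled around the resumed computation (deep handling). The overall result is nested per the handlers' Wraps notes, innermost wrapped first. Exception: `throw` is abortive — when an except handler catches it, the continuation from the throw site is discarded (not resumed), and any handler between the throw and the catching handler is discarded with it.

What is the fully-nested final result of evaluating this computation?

Working:
get @ H0 ⇒ 3
choose[0, 3] @ H3
  branch[0] choose=0:
    H0 returns (3, 3)
    H1 returns (3, 3)
    H2 returns (3, 3)
    H3 returns [(3, 3)]
  branch[1] choose=3:
    H0 returns (6, 3)
    H1 returns (6, 3)
    H2 returns (6, 3)
    H3 returns [(6, 3)]
= [(3, 3), (6, 3)]

Answer: [(3, 3), (6, 3)]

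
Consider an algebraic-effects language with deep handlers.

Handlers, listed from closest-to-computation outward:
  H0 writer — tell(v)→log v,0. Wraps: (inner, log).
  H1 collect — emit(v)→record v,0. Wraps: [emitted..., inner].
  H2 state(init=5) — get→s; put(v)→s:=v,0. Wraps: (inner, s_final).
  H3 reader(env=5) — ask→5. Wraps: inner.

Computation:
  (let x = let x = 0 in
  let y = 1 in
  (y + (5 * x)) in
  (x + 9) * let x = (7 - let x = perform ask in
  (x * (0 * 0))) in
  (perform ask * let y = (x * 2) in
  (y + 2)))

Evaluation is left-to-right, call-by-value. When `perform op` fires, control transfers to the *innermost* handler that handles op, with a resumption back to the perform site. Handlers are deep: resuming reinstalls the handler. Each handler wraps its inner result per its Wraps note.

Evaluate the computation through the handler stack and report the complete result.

Step-by-step:
ask @ H3 ⇒ 5
ask @ H3 ⇒ 5
H0 returns (800, ())
H1 returns [(800, ())]
H2 returns ([(800, ())], 5)
H3 returns ([(800, ())], 5)
= ([(800, ())], 5)

Answer: ([(800, ())], 5)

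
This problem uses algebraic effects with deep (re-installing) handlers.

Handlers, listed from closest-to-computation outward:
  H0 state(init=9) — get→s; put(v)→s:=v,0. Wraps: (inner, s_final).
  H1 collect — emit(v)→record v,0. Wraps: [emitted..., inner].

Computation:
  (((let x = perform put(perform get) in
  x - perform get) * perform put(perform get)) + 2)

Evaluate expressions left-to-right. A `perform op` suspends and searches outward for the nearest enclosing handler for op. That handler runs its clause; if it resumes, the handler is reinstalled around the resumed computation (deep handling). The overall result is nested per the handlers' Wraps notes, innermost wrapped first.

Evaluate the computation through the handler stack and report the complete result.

Working:
get @ H0 ⇒ 9
put(9) @ H0 ⇒ s:=9
get @ H0 ⇒ 9
get @ H0 ⇒ 9
put(9) @ H0 ⇒ s:=9
H0 returns (2, 9)
H1 returns [(2, 9)]
= [(2, 9)]

Answer: [(2, 9)]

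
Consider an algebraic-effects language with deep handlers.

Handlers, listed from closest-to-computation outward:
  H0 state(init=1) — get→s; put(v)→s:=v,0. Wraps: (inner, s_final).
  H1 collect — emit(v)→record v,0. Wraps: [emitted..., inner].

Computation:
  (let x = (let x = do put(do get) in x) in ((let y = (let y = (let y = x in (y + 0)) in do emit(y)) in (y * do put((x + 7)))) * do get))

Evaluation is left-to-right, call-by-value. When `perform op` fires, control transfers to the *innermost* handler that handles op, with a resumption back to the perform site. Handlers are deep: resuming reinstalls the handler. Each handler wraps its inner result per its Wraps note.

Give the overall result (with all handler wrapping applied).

Answer: [0, (0, 7)]

Working:
get @ H0 ⇒ 1
put(1) @ H0 ⇒ s:=1
emit(0) @ H1 ⇒ out+=0
put(7) @ H0 ⇒ s:=7
get @ H0 ⇒ 7
H0 returns (0, 7)
H1 returns [0, (0, 7)]
= [0, (0, 7)]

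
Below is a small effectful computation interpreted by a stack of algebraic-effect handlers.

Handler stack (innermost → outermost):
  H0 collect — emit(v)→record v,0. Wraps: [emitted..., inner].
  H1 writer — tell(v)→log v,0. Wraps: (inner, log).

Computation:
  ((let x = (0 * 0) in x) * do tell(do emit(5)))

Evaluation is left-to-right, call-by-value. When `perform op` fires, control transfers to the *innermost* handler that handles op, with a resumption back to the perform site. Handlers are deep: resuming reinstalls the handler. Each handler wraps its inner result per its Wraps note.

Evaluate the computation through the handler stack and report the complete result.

Answer: ([5, 0], (0))

Working:
emit(5) @ H0 ⇒ out+=5
tell(0) @ H1 ⇒ log+=0
H0 returns [5, 0]
H1 returns ([5, 0], (0))
= ([5, 0], (0))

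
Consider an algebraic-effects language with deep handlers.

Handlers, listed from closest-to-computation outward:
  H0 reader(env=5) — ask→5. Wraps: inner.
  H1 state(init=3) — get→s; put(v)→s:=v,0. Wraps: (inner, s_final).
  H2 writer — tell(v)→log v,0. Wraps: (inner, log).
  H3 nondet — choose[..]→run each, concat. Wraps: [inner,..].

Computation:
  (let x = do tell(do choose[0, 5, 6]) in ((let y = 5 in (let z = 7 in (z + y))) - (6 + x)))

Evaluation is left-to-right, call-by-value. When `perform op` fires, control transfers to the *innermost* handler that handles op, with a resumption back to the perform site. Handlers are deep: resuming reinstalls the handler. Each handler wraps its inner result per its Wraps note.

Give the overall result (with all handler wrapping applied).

Answer: [((6, 3), (0)), ((6, 3), (5)), ((6, 3), (6))]

Working:
choose[0, 5, 6] @ H3
  branch[0] choose=0:
    tell(0) @ H2 ⇒ log+=0
    H0 returns 6
    H1 returns (6, 3)
    H2 returns ((6, 3), (0))
    H3 returns [((6, 3), (0))]
  branch[1] choose=5:
    tell(5) @ H2 ⇒ log+=5
    H0 returns 6
    H1 returns (6, 3)
    H2 returns ((6, 3), (5))
    H3 returns [((6, 3), (5))]
  branch[2] choose=6:
    tell(6) @ H2 ⇒ log+=6
    H0 returns 6
    H1 returns (6, 3)
    H2 returns ((6, 3), (6))
    H3 returns [((6, 3), (6))]
= [((6, 3), (0)), ((6, 3), (5)), ((6, 3), (6))]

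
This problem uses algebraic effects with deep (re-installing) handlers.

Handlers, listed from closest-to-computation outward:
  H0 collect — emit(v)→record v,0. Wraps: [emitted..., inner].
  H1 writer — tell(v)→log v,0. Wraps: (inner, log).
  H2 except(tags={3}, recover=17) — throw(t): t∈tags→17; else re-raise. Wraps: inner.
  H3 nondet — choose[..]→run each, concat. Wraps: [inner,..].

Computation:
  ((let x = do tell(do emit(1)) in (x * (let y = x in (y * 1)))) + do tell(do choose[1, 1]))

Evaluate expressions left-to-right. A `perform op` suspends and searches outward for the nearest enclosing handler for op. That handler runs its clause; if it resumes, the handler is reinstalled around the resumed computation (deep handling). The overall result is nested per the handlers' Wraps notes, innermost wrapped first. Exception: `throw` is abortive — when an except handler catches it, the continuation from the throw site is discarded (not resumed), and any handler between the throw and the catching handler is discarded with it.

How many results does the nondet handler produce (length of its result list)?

Step-by-step:
emit(1) @ H0 ⇒ out+=1
tell(0) @ H1 ⇒ log+=0
choose[1, 1] @ H3
  branch[0] choose=1:
    tell(1) @ H1 ⇒ log+=1
    H0 returns [1, 0]
    H1 returns ([1, 0], (0, 1))
    H2 returns ([1, 0], (0, 1))
    H3 returns [([1, 0], (0, 1))]
  branch[1] choose=1:
    tell(1) @ H1 ⇒ log+=1
    H0 returns [1, 0]
    H1 returns ([1, 0], (0, 1))
    H2 returns ([1, 0], (0, 1))
    H3 returns [([1, 0], (0, 1))]
= [([1, 0], (0, 1)), ([1, 0], (0, 1))]

Answer: 2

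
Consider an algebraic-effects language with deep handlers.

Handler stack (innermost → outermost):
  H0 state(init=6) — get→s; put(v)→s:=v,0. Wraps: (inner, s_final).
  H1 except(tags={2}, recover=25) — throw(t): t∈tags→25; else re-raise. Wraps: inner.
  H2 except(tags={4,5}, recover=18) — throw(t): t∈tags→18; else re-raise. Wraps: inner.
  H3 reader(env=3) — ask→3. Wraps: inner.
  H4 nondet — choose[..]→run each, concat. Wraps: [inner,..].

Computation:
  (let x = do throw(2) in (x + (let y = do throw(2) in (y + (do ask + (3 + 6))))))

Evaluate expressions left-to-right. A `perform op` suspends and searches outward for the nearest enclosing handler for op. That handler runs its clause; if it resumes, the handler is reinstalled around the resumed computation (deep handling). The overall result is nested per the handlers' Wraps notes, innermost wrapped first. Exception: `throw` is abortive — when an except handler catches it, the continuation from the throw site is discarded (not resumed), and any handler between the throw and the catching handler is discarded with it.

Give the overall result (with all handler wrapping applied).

Step-by-step:
throw(2) @ H1 caught ⇒ 25
H2 returns 25
H3 returns 25
H4 returns [25]
= [25]

Answer: [25]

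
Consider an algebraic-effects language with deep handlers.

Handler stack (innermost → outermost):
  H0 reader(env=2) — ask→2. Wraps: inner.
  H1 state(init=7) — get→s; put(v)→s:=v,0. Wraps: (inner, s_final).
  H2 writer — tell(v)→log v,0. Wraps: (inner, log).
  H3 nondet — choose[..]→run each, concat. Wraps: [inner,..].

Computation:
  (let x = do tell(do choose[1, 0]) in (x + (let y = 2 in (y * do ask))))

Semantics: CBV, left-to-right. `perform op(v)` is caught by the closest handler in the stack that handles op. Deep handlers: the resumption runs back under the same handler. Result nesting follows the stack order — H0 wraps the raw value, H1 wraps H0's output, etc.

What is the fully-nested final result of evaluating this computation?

Answer: [((4, 7), (1)), ((4, 7), (0))]

Evaluation trace:
choose[1, 0] @ H3
  branch[0] choose=1:
    tell(1) @ H2 ⇒ log+=1
    ask @ H0 ⇒ 2
    H0 returns 4
    H1 returns (4, 7)
    H2 returns ((4, 7), (1))
    H3 returns [((4, 7), (1))]
  branch[1] choose=0:
    tell(0) @ H2 ⇒ log+=0
    ask @ H0 ⇒ 2
    H0 returns 4
    H1 returns (4, 7)
    H2 returns ((4, 7), (0))
    H3 returns [((4, 7), (0))]
= [((4, 7), (1)), ((4, 7), (0))]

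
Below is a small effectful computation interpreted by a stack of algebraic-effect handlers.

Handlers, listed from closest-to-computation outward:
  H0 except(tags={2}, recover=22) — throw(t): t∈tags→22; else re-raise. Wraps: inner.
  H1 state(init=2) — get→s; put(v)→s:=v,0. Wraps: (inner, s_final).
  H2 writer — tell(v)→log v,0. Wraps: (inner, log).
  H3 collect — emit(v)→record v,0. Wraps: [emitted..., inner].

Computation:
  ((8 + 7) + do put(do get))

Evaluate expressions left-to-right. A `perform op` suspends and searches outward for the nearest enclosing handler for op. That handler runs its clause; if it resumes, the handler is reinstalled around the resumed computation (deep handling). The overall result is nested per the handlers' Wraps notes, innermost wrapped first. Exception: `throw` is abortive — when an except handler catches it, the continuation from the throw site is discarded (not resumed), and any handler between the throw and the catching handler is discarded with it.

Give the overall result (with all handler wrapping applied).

Evaluation trace:
get @ H1 ⇒ 2
put(2) @ H1 ⇒ s:=2
H0 returns 15
H1 returns (15, 2)
H2 returns ((15, 2), ())
H3 returns [((15, 2), ())]
= [((15, 2), ())]

Answer: [((15, 2), ())]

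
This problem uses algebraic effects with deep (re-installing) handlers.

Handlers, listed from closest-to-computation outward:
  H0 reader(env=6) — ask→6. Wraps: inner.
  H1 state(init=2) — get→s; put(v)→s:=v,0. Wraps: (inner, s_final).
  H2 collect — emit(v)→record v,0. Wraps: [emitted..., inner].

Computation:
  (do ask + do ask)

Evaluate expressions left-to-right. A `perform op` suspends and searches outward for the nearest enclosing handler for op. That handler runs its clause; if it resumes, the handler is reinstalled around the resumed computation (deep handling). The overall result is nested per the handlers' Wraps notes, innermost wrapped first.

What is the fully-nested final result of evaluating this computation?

Step-by-step:
ask @ H0 ⇒ 6
ask @ H0 ⇒ 6
H0 returns 12
H1 returns (12, 2)
H2 returns [(12, 2)]
= [(12, 2)]

Answer: [(12, 2)]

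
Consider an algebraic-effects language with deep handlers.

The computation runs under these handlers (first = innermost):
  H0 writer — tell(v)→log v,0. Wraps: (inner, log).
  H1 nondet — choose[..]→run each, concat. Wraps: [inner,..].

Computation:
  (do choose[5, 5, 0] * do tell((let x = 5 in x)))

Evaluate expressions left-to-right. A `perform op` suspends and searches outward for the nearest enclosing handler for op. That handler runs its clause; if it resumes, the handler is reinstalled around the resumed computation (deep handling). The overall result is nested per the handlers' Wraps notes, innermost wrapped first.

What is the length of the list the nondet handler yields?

Step-by-step:
choose[5, 5, 0] @ H1
  branch[0] choose=5:
    tell(5) @ H0 ⇒ log+=5
    H0 returns (0, (5))
    H1 returns [(0, (5))]
  branch[1] choose=5:
    tell(5) @ H0 ⇒ log+=5
    H0 returns (0, (5))
    H1 returns [(0, (5))]
  branch[2] choose=0:
    tell(5) @ H0 ⇒ log+=5
    H0 returns (0, (5))
    H1 returns [(0, (5))]
= [(0, (5)), (0, (5)), (0, (5))]

Answer: 3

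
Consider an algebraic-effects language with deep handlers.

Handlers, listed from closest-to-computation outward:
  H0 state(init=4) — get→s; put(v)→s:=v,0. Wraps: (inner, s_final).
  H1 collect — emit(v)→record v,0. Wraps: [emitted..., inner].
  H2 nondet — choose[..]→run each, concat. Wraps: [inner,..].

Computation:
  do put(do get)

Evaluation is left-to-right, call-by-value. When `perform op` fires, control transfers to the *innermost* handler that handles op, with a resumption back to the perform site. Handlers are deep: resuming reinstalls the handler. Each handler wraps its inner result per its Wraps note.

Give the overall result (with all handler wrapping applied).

Working:
get @ H0 ⇒ 4
put(4) @ H0 ⇒ s:=4
H0 returns (0, 4)
H1 returns [(0, 4)]
H2 returns [[(0, 4)]]
= [[(0, 4)]]

Answer: [[(0, 4)]]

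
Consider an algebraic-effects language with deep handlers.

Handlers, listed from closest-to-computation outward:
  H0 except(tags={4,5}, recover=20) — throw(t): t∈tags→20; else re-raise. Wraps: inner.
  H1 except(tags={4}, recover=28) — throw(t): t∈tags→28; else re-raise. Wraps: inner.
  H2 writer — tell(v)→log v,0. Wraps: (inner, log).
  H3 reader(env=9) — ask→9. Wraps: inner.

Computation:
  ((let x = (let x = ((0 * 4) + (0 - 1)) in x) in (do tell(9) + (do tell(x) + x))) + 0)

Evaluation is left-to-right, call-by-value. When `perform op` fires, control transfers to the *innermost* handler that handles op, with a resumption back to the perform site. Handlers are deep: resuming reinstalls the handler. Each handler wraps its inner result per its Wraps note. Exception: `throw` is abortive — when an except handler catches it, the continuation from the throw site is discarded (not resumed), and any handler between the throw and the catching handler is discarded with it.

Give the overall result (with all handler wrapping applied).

Answer: (-1, (9, -1))

Evaluation trace:
tell(9) @ H2 ⇒ log+=9
tell(-1) @ H2 ⇒ log+=-1
H0 returns -1
H1 returns -1
H2 returns (-1, (9, -1))
H3 returns (-1, (9, -1))
= (-1, (9, -1))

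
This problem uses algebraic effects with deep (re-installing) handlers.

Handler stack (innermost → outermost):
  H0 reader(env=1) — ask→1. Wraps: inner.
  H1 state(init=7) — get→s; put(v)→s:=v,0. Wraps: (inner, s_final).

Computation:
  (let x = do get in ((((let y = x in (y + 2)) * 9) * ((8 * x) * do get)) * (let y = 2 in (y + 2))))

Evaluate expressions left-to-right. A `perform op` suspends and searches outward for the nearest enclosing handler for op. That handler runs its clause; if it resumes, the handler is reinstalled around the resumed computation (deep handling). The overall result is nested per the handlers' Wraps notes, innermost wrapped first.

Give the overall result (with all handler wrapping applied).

Evaluation trace:
get @ H1 ⇒ 7
get @ H1 ⇒ 7
H0 returns 127008
H1 returns (127008, 7)
= (127008, 7)

Answer: (127008, 7)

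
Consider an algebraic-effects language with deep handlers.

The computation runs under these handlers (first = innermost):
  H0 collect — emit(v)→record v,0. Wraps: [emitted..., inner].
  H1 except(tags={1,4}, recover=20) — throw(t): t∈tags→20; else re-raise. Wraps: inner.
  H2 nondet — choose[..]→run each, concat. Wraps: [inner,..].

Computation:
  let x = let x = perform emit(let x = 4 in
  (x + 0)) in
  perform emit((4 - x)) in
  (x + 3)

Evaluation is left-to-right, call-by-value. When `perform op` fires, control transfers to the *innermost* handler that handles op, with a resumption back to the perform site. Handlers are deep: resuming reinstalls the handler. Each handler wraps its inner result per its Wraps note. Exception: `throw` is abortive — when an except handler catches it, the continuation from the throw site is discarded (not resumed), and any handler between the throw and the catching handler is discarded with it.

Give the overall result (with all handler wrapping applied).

Answer: [[4, 4, 3]]

Step-by-step:
emit(4) @ H0 ⇒ out+=4
emit(4) @ H0 ⇒ out+=4
H0 returns [4, 4, 3]
H1 returns [4, 4, 3]
H2 returns [[4, 4, 3]]
= [[4, 4, 3]]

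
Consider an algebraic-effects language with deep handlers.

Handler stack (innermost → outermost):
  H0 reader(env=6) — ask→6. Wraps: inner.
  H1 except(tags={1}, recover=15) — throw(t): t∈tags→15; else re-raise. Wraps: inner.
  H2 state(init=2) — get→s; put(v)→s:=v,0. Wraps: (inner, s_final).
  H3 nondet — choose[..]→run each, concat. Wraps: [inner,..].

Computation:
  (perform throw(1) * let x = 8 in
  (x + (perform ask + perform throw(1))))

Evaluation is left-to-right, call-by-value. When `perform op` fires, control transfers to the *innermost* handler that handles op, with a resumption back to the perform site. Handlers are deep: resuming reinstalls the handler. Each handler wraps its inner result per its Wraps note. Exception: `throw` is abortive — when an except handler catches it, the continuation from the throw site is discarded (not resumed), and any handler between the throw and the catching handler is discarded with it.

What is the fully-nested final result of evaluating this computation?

Evaluation trace:
throw(1) @ H1 caught ⇒ 15
H2 returns (15, 2)
H3 returns [(15, 2)]
= [(15, 2)]

Answer: [(15, 2)]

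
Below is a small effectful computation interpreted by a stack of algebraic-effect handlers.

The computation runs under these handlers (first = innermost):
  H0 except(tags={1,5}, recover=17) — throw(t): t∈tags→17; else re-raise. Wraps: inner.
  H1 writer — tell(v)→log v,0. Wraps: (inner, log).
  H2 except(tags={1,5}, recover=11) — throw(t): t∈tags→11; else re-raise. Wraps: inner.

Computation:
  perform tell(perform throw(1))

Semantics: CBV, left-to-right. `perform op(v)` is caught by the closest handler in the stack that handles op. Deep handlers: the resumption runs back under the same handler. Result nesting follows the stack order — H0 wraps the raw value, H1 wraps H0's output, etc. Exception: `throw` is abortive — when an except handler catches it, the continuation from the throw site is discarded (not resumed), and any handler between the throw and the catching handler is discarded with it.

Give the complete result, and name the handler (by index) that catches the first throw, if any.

Answer: (17, ()) ; first throw caught by: H0

Evaluation trace:
throw(1) @ H0 caught ⇒ 17
H1 returns (17, ())
H2 returns (17, ())
= (17, ())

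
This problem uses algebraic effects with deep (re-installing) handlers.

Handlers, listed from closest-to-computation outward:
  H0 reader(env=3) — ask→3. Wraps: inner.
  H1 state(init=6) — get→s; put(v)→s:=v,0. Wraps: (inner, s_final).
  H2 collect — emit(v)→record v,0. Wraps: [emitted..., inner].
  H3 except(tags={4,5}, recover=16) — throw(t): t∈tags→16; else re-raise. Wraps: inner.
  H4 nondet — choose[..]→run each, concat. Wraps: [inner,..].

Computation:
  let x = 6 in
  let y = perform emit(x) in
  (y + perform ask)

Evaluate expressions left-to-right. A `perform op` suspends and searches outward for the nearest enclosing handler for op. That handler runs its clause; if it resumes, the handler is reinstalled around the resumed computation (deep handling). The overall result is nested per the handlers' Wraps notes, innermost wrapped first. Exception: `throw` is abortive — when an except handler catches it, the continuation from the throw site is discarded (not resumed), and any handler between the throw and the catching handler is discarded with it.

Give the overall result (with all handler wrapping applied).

Evaluation trace:
emit(6) @ H2 ⇒ out+=6
ask @ H0 ⇒ 3
H0 returns 3
H1 returns (3, 6)
H2 returns [6, (3, 6)]
H3 returns [6, (3, 6)]
H4 returns [[6, (3, 6)]]
= [[6, (3, 6)]]

Answer: [[6, (3, 6)]]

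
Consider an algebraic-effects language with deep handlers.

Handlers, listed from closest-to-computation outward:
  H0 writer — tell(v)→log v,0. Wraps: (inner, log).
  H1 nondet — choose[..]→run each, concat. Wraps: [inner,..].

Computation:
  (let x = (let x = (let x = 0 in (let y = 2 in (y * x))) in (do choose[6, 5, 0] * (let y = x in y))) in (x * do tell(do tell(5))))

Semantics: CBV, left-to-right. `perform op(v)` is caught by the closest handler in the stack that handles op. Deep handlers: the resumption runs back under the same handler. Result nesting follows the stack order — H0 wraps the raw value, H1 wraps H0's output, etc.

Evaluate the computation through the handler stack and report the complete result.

Answer: [(0, (5, 0)), (0, (5, 0)), (0, (5, 0))]

Working:
choose[6, 5, 0] @ H1
  branch[0] choose=6:
    tell(5) @ H0 ⇒ log+=5
    tell(0) @ H0 ⇒ log+=0
    H0 returns (0, (5, 0))
    H1 returns [(0, (5, 0))]
  branch[1] choose=5:
    tell(5) @ H0 ⇒ log+=5
    tell(0) @ H0 ⇒ log+=0
    H0 returns (0, (5, 0))
    H1 returns [(0, (5, 0))]
  branch[2] choose=0:
    tell(5) @ H0 ⇒ log+=5
    tell(0) @ H0 ⇒ log+=0
    H0 returns (0, (5, 0))
    H1 returns [(0, (5, 0))]
= [(0, (5, 0)), (0, (5, 0)), (0, (5, 0))]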